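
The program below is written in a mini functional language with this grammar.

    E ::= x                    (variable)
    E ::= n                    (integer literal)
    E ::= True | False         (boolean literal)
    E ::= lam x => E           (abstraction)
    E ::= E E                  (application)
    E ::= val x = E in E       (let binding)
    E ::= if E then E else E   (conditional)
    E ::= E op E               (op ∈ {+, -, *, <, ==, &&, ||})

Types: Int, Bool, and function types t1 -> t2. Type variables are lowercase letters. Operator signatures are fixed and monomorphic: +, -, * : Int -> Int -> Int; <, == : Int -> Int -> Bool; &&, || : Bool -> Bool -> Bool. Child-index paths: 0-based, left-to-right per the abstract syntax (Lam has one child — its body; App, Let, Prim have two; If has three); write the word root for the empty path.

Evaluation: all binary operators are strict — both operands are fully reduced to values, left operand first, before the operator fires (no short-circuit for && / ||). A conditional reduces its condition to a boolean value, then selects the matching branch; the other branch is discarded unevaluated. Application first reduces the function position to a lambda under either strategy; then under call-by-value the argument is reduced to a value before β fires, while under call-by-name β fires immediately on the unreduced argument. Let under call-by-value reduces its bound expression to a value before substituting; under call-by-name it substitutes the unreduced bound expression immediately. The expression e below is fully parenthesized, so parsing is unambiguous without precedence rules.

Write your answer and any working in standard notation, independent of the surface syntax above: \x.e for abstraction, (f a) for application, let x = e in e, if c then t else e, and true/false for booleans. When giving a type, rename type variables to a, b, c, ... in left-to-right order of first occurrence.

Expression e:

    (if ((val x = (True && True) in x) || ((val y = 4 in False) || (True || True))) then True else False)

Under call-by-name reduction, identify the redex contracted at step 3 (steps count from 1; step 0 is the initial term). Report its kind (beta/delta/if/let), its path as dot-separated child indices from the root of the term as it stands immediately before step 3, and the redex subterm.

Derivation:
step 0: (if ((let x = (true && true) in x) || ((let y = 4 in false) || (true || true))) then true else false)
step 1: [let@0.0] (if ((true && true) || ((let y = 4 in false) || (true || true))) then true else false)
step 2: [delta@0.0] (if (true || ((let y = 4 in false) || (true || true))) then true else false)
step 3: [let@0.1.0] (if (true || (false || (true || true))) then true else false)

Answer: let at 0.1.0 : (let y = 4 in false)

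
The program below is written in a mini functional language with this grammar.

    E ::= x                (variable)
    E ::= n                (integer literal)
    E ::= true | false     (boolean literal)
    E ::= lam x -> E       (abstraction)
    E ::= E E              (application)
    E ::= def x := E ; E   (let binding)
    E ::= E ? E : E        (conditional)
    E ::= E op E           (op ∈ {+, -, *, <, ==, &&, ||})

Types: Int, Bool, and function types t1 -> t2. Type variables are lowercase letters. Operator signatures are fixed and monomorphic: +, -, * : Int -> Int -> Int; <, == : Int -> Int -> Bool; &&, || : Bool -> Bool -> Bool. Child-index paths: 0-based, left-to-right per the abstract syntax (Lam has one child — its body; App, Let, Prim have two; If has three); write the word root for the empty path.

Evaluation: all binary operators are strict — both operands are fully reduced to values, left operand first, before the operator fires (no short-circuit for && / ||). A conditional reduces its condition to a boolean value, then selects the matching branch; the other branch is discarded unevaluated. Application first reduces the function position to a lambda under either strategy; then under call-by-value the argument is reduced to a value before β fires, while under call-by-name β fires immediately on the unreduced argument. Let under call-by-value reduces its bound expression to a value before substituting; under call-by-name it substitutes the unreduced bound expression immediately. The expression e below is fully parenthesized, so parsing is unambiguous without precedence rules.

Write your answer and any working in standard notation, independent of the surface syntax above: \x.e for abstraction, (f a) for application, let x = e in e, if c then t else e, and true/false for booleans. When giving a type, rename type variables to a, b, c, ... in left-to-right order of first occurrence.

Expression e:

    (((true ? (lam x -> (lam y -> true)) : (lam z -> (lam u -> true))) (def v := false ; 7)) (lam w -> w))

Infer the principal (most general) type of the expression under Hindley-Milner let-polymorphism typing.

Answer: Bool

Working:
  unify Bool ~ Bool
\y._ : b -> Bool
\x._ : a -> b -> Bool
\u._ : d -> Bool
\z._ : c -> d -> Bool
  unify a -> b -> Bool ~ c -> d -> Bool
  unify a ~ c
  unify b -> Bool ~ d -> Bool
  unify b ~ d
  unify Bool ~ Bool
let v : Bool
  unify c -> d -> Bool ~ Int -> e
  unify c ~ Int
  unify d -> Bool ~ e
_ _ : d -> Bool
w : f
\w._ : f -> f
  unify d -> Bool ~ (f -> f) -> g
  unify d ~ f -> f
  unify Bool ~ g
_ _ : Bool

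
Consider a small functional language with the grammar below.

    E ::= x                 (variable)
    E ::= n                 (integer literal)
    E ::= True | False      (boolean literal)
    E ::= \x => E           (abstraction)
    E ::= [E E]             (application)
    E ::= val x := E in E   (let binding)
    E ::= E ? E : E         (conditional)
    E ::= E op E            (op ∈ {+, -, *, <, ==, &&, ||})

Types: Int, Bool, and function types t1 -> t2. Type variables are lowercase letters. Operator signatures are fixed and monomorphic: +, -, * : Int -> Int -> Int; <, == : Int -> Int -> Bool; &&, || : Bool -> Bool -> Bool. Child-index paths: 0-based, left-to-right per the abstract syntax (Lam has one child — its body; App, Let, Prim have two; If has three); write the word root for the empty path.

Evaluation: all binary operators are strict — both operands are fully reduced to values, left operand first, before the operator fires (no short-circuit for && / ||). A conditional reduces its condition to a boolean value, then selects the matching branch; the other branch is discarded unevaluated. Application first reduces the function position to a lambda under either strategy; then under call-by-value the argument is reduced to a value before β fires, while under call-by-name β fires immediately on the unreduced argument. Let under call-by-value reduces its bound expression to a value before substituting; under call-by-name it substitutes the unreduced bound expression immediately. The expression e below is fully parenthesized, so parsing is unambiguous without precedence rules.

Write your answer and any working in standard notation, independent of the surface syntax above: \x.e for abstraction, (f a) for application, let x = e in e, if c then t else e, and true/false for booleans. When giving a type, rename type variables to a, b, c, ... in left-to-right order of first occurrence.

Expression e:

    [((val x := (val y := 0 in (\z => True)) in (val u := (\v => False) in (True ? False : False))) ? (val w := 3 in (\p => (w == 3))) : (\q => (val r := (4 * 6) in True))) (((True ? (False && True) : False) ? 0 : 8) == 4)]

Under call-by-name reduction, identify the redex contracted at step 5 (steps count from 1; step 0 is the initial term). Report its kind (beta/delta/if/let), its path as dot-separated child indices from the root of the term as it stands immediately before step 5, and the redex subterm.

Derivation:
step 0: ((if (let x = (let y = 0 in (\z.true)) in (let u = (\v.false) in (if true then false else false))) then (let w = 3 in (\p.(w == 3))) else (\q.(let r = (4 * 6) in true))) ((if (if true then (false && true) else false) then 0 else 8) == 4))
step 1: [let@0.0] ((if (let u = (\v.false) in (if true then false else false)) then (let w = 3 in (\p.(w == 3))) else (\q.(let r = (4 * 6) in true))) ((if (if true then (false && true) else false) then 0 else 8) == 4))
step 2: [let@0.0] ((if (if true then false else false) then (let w = 3 in (\p.(w == 3))) else (\q.(let r = (4 * 6) in true))) ((if (if true then (false && true) else false) then 0 else 8) == 4))
step 3: [if@0.0] ((if false then (let w = 3 in (\p.(w == 3))) else (\q.(let r = (4 * 6) in true))) ((if (if true then (false && true) else false) then 0 else 8) == 4))
step 4: [if@0] ((\q.(let r = (4 * 6) in true)) ((if (if true then (false && true) else false) then 0 else 8) == 4))
step 5: [beta@root] (let r = (4 * 6) in true)

Answer: beta at root : ((\q.(let r = (4 * 6) in true)) ((if (if true then (false && true) else false) then 0 else 8) == 4))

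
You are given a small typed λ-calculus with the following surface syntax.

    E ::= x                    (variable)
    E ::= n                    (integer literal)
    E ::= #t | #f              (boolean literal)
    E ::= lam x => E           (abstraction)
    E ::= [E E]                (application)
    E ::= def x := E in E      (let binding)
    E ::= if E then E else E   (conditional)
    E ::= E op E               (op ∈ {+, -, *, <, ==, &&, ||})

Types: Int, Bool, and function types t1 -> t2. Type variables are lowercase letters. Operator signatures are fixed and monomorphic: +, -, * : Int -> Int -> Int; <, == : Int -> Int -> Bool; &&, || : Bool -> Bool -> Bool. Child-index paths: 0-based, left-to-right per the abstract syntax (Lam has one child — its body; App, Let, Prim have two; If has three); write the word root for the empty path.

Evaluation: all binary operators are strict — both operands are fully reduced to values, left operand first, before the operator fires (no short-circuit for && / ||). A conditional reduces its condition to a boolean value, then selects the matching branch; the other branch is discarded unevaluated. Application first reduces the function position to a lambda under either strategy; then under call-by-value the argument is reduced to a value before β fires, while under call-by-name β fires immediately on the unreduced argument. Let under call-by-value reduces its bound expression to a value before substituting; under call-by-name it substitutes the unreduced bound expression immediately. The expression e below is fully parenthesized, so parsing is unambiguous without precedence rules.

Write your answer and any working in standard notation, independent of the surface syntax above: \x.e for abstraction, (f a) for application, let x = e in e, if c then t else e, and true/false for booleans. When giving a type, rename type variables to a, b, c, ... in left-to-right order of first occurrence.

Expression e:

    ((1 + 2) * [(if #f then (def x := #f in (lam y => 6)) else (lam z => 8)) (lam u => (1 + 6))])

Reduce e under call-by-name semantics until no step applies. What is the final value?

Answer: 24

Working:
step 0: ((1 + 2) * ((if false then (let x = false in (\y.6)) else (\z.8)) (\u.(1 + 6))))
step 1: [delta@0] (3 * ((if false then (let x = false in (\y.6)) else (\z.8)) (\u.(1 + 6))))
step 2: [if@1.0] (3 * ((\z.8) (\u.(1 + 6))))
step 3: [beta@1] (3 * 8)
step 4: [delta@root] 24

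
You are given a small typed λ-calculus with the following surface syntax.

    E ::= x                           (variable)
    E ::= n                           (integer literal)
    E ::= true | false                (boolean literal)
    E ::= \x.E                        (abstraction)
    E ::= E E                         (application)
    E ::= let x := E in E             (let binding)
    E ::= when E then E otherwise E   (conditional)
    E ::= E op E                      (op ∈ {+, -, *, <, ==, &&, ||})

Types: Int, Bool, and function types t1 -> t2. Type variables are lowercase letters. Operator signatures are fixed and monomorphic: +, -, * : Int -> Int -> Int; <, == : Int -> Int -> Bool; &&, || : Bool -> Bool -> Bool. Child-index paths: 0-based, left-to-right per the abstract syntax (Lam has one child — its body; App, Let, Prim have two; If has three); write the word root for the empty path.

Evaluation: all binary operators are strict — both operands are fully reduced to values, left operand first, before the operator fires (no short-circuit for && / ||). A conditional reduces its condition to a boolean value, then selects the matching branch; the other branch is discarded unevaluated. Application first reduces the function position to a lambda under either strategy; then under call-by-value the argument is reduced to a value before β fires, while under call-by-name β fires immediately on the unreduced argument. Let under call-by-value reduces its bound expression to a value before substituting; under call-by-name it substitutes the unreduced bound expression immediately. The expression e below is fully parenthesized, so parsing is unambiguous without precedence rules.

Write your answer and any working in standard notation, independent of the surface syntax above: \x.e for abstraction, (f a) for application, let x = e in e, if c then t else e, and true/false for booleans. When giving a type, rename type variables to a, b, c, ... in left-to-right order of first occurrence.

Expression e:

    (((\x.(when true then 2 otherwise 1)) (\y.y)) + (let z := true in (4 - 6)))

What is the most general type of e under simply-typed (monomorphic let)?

Answer: Int

Derivation:
  unify Bool ~ Bool
  unify Int ~ Int
\x._ : a -> Int
y : b
\y._ : b -> b
  unify a -> Int ~ (b -> b) -> c
  unify a ~ b -> b
  unify Int ~ c
_ _ : Int
  unify Int ~ Int
let z : Bool
  unify Int ~ Int
  unify Int ~ Int
  unify Int ~ Int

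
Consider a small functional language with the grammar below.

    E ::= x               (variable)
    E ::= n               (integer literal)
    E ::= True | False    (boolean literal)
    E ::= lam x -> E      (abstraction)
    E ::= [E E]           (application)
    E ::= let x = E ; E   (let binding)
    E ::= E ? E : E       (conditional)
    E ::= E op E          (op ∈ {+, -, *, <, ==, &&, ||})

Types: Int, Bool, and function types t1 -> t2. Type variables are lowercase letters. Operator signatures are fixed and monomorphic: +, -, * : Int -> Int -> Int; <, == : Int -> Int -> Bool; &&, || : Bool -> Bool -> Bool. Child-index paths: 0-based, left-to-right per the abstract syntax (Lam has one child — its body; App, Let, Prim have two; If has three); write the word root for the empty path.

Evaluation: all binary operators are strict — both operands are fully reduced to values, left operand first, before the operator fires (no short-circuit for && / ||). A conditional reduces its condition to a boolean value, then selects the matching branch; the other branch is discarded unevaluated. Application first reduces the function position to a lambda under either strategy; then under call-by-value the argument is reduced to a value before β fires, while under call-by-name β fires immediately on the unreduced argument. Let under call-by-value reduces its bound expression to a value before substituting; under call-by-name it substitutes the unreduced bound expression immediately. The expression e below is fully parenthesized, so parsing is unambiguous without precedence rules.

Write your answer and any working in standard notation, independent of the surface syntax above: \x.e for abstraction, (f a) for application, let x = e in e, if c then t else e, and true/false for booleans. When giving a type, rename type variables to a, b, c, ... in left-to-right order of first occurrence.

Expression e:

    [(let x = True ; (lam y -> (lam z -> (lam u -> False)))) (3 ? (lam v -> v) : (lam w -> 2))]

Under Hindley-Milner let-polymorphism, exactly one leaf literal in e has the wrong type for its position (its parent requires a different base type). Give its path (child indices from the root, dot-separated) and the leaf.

Answer: 1.0 : 3

Derivation:
let x : Bool
\u._ : c -> Bool
\z._ : b -> c -> Bool
\y._ : a -> b -> c -> Bool
  unify Int ~ Bool
  FAIL: mismatch Int ~ Bool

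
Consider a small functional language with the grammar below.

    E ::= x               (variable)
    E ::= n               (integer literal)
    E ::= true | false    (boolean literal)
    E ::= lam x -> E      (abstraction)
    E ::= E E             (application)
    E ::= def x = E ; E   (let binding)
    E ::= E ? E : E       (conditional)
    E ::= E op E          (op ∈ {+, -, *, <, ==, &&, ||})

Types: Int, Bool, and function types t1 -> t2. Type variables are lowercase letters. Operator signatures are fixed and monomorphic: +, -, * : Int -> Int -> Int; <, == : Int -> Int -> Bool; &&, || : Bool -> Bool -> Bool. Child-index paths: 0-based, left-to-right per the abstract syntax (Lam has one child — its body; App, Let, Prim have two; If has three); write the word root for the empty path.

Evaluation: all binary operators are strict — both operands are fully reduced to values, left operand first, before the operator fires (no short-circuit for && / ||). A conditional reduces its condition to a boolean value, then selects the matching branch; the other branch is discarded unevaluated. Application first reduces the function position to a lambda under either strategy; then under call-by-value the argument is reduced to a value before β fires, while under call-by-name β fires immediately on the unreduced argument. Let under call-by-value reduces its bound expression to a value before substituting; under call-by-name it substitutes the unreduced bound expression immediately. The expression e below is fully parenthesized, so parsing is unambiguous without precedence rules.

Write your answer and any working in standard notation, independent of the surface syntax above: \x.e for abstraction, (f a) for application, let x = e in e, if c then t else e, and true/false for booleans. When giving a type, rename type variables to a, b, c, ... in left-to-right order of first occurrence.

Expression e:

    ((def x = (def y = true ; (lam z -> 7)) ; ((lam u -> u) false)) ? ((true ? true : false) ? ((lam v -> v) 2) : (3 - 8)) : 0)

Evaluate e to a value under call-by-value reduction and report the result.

Answer: 0

Working:
step 0: (if (let x = (let y = true in (\z.7)) in ((\u.u) false)) then (if (if true then true else false) then ((\v.v) 2) else (3 - 8)) else 0)
step 1: [let@0.0] (if (let x = (\z.7) in ((\u.u) false)) then (if (if true then true else false) then ((\v.v) 2) else (3 - 8)) else 0)
step 2: [let@0] (if ((\u.u) false) then (if (if true then true else false) then ((\v.v) 2) else (3 - 8)) else 0)
step 3: [beta@0] (if false then (if (if true then true else false) then ((\v.v) 2) else (3 - 8)) else 0)
step 4: [if@root] 0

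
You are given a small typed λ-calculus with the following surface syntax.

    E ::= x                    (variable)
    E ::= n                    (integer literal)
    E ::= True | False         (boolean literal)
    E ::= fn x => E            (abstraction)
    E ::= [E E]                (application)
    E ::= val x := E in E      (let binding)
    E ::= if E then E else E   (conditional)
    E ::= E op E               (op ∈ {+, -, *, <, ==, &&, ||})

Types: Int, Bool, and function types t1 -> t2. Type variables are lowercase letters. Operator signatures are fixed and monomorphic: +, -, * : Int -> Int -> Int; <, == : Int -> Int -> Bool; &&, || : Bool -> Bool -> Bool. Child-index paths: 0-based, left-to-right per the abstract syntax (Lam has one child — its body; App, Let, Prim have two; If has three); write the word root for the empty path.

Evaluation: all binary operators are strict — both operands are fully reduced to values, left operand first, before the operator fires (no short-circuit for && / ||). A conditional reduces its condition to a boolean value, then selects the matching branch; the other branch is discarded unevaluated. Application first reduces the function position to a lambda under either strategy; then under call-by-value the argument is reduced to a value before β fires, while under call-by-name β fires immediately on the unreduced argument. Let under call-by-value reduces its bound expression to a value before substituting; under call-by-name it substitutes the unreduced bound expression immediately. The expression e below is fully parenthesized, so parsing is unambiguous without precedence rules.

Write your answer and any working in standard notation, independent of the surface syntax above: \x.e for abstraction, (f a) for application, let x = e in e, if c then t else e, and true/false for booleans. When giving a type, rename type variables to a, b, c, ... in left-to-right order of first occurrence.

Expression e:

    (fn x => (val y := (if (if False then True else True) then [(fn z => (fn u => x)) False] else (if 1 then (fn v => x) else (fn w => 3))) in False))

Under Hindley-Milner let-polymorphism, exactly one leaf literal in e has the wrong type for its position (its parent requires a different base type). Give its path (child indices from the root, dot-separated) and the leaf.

Answer: 0.0.2.0 : 1

Trace:
  unify Bool ~ Bool
  unify Bool ~ Bool
  unify Bool ~ Bool
x : a
\u._ : c -> a
\z._ : b -> c -> a
  unify b -> c -> a ~ Bool -> d
  unify b ~ Bool
  unify c -> a ~ d
_ _ : c -> a
  unify Int ~ Bool
  FAIL: mismatch Int ~ Bool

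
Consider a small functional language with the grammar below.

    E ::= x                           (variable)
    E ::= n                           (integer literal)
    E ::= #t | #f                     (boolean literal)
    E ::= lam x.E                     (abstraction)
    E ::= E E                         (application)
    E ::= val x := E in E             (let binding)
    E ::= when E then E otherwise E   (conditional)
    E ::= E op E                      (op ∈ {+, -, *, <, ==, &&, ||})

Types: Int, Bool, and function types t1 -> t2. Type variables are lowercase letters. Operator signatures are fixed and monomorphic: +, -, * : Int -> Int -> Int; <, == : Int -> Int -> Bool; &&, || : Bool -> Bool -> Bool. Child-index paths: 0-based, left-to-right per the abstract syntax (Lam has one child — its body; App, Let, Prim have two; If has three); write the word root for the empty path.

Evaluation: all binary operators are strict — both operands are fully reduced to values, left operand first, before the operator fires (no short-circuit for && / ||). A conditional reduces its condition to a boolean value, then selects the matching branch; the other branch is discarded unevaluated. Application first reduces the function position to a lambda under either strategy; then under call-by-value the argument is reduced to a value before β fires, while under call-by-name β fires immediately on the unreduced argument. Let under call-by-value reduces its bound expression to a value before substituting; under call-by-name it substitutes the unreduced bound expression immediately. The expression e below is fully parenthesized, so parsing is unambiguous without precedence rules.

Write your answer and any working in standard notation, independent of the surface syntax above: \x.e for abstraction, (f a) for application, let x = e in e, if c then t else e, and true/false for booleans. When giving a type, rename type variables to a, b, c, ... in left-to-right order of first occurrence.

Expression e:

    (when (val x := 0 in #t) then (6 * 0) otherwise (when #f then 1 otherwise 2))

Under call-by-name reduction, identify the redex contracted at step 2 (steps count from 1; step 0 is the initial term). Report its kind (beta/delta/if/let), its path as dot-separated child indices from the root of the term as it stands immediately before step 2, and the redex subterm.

Answer: if at root : (if true then (6 * 0) else (if false then 1 else 2))

Derivation:
step 0: (if (let x = 0 in true) then (6 * 0) else (if false then 1 else 2))
step 1: [let@0] (if true then (6 * 0) else (if false then 1 else 2))
step 2: [if@root] (6 * 0)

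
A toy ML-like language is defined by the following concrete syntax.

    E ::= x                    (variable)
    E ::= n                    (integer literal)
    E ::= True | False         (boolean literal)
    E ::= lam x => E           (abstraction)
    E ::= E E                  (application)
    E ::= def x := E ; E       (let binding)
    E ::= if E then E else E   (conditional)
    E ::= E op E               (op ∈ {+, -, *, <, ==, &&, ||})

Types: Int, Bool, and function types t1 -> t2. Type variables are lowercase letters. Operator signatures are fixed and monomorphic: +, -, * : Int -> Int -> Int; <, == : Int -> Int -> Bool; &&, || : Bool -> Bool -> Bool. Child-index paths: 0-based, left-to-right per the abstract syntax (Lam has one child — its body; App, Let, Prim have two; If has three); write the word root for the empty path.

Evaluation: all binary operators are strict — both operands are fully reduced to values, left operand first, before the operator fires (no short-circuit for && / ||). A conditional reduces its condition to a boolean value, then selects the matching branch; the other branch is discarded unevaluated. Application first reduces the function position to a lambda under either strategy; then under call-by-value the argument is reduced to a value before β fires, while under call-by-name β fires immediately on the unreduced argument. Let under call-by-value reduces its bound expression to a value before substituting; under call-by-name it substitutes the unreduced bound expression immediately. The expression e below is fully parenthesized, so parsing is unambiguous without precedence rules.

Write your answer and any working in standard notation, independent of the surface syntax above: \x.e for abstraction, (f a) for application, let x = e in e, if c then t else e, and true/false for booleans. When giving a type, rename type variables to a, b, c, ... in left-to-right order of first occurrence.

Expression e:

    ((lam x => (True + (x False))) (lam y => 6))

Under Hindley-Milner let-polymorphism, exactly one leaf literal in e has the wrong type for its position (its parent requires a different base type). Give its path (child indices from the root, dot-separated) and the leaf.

Derivation:
  unify Bool ~ Int
  FAIL: mismatch Bool ~ Int

Answer: 0.0.0 : true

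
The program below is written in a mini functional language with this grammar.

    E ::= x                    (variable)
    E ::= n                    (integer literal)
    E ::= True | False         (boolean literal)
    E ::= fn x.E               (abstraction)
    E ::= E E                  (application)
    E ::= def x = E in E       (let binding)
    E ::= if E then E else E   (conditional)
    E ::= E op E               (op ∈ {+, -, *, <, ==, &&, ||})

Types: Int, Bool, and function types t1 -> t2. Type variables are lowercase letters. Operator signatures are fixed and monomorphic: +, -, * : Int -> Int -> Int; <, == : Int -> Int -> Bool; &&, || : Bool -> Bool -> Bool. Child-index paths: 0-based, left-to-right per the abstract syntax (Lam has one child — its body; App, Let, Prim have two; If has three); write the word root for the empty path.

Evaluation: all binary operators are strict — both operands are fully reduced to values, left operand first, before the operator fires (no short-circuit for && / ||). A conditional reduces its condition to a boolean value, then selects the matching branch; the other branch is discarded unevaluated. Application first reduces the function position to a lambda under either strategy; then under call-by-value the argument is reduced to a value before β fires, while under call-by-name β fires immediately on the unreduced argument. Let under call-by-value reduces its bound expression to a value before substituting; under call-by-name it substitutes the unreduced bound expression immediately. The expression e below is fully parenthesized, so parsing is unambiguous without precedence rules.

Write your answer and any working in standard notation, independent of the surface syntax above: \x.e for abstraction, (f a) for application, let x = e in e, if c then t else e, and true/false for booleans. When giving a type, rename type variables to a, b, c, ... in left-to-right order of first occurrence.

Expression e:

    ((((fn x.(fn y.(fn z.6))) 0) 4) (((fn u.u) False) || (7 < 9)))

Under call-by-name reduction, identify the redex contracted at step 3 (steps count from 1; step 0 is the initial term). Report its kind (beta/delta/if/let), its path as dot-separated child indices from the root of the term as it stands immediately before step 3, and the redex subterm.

Derivation:
step 0: ((((\x.(\y.(\z.6))) 0) 4) (((\u.u) false) || (7 < 9)))
step 1: [beta@0.0] (((\y.(\z.6)) 4) (((\u.u) false) || (7 < 9)))
step 2: [beta@0] ((\z.6) (((\u.u) false) || (7 < 9)))
step 3: [beta@root] 6

Answer: beta at root : ((\z.6) (((\u.u) false) || (7 < 9)))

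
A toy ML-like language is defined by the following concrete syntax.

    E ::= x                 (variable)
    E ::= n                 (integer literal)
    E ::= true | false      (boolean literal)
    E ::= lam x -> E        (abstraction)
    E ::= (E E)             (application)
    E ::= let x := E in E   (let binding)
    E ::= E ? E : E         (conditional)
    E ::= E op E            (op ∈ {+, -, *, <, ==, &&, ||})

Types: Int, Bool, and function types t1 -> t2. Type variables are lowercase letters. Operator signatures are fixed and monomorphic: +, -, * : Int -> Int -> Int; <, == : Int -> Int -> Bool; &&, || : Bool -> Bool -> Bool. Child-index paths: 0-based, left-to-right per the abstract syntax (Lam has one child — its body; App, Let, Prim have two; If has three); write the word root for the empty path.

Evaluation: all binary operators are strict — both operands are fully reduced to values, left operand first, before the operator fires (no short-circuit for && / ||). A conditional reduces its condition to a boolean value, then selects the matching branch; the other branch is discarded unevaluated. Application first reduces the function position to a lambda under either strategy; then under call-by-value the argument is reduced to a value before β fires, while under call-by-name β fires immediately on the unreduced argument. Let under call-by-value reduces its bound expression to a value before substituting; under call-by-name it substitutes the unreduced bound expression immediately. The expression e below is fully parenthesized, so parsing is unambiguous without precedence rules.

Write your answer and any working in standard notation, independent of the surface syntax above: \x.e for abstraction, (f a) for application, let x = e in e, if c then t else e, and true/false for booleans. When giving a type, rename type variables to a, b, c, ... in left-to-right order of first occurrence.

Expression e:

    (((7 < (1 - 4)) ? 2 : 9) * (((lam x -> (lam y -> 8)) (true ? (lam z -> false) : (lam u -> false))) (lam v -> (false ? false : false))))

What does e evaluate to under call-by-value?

Answer: 72

Working:
step 0: ((if (7 < (1 - 4)) then 2 else 9) * (((\x.(\y.8)) (if true then (\z.false) else (\u.false))) (\v.(if false then false else false))))
step 1: [delta@0.0.1] ((if (7 < -3) then 2 else 9) * (((\x.(\y.8)) (if true then (\z.false) else (\u.false))) (\v.(if false then false else false))))
step 2: [delta@0.0] ((if false then 2 else 9) * (((\x.(\y.8)) (if true then (\z.false) else (\u.false))) (\v.(if false then false else false))))
step 3: [if@0] (9 * (((\x.(\y.8)) (if true then (\z.false) else (\u.false))) (\v.(if false then false else false))))
step 4: [if@1.0.1] (9 * (((\x.(\y.8)) (\z.false)) (\v.(if false then false else false))))
step 5: [beta@1.0] (9 * ((\y.8) (\v.(if false then false else false))))
step 6: [beta@1] (9 * 8)
step 7: [delta@root] 72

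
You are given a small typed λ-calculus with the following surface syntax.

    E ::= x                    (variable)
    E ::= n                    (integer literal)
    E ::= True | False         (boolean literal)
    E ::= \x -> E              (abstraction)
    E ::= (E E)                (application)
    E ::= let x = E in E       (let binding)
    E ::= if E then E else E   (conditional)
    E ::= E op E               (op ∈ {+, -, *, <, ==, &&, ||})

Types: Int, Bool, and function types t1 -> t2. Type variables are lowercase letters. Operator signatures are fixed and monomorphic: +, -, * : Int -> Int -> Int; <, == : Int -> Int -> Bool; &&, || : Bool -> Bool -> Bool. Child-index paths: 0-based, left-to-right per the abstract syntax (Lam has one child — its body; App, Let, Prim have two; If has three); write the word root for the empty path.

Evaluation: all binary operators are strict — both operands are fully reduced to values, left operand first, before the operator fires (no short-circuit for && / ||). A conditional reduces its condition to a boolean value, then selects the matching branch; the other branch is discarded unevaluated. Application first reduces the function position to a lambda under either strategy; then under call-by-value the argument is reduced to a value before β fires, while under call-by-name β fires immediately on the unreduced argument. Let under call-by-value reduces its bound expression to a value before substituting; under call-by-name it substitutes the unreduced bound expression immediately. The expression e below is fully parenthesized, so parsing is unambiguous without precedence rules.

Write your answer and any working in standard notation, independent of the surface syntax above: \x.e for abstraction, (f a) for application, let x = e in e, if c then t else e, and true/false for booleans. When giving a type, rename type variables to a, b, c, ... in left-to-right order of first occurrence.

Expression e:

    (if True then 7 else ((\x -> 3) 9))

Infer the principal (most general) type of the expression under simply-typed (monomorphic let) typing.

Answer: Int

Derivation:
  unify Bool ~ Bool
\x._ : a -> Int
  unify a -> Int ~ Int -> b
  unify a ~ Int
  unify Int ~ b
_ _ : Int
  unify Int ~ Int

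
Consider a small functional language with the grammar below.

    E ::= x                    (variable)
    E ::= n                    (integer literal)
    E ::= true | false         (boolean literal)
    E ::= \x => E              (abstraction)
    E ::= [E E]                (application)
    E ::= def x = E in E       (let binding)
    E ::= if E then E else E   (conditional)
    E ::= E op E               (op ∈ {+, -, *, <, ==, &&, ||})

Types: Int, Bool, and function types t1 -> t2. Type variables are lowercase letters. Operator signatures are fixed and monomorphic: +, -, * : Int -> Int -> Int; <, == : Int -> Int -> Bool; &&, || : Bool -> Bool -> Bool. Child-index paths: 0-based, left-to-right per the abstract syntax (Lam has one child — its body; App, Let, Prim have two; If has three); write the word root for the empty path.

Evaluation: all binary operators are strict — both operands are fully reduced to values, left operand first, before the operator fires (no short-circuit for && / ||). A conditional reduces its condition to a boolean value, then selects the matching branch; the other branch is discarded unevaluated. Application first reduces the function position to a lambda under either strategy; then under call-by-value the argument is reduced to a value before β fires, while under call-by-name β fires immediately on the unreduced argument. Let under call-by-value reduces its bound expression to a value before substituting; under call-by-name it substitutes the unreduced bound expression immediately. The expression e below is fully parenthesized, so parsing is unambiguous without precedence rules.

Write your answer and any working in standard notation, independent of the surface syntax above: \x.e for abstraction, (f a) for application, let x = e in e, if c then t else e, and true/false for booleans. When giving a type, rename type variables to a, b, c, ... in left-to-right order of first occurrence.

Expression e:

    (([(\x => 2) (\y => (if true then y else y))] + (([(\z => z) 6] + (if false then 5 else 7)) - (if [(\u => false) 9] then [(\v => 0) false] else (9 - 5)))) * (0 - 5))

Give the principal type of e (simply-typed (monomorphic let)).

Answer: Int

Derivation:
\x._ : a -> Int
  unify Bool ~ Bool
y : b
y : b
  unify b ~ b
\y._ : b -> b
  unify a -> Int ~ (b -> b) -> c
  unify a ~ b -> b
  unify Int ~ c
_ _ : Int
  unify Int ~ Int
z : d
\z._ : d -> d
  unify d -> d ~ Int -> e
  unify d ~ Int
  unify Int ~ e
_ _ : Int
  unify Int ~ Int
  unify Bool ~ Bool
  unify Int ~ Int
  unify Int ~ Int
  unify Int ~ Int
\u._ : f -> Bool
  unify f -> Bool ~ Int -> g
  unify f ~ Int
  unify Bool ~ g
_ _ : Bool
  unify Bool ~ Bool
\v._ : h -> Int
  unify h -> Int ~ Bool -> i
  unify h ~ Bool
  unify Int ~ i
_ _ : Int
  unify Int ~ Int
  unify Int ~ Int
  unify Int ~ Int
  unify Int ~ Int
  unify Int ~ Int
  unify Int ~ Int
  unify Int ~ Int
  unify Int ~ Int
  unify Int ~ Int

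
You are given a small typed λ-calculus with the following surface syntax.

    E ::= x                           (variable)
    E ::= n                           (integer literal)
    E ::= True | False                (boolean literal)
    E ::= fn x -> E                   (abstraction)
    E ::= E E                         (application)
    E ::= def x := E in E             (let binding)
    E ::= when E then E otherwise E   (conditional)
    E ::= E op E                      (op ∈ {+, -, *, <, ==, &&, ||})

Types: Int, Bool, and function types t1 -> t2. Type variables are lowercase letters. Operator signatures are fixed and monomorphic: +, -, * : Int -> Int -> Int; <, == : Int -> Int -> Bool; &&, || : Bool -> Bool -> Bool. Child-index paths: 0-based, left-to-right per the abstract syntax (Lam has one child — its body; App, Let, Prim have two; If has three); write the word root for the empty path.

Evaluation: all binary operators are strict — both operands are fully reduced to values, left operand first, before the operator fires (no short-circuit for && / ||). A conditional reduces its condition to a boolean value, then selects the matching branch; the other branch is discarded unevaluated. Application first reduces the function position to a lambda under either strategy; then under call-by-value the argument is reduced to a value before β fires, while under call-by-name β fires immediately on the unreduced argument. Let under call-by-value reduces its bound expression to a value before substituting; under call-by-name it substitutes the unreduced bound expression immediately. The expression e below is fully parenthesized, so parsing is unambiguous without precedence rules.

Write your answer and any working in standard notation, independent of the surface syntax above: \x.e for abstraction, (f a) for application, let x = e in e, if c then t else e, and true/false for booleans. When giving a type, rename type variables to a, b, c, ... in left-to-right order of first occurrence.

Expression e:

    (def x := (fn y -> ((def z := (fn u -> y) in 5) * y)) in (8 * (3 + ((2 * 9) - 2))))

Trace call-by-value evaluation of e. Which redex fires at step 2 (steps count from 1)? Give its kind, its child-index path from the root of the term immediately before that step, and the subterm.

Answer: delta at 1.1.0 : (2 * 9)

Trace:
step 0: (let x = (\y.((let z = (\u.y) in 5) * y)) in (8 * (3 + ((2 * 9) - 2))))
step 1: [let@root] (8 * (3 + ((2 * 9) - 2)))
step 2: [delta@1.1.0] (8 * (3 + (18 - 2)))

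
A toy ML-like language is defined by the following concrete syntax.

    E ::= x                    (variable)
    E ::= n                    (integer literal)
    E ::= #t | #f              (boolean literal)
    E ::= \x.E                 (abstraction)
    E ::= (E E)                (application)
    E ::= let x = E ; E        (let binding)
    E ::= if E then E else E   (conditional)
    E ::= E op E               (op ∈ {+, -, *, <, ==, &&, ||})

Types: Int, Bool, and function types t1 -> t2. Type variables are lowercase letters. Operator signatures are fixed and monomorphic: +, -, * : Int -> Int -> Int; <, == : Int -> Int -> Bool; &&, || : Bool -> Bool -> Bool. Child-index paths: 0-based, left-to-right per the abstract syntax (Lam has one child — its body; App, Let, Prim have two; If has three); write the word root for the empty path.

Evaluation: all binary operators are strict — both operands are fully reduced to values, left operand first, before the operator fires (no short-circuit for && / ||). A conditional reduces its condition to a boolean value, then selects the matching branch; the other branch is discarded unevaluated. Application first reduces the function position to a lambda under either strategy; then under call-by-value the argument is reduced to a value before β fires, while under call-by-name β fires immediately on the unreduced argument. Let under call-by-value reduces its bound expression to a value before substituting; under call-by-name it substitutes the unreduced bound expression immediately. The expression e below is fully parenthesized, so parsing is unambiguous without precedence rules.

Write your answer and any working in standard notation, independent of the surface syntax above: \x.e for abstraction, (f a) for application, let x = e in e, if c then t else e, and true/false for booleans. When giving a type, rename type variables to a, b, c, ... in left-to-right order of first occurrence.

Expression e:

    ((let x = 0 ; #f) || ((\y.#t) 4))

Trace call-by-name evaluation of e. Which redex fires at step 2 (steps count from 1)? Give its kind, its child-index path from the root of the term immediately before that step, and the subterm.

Derivation:
step 0: ((let x = 0 in false) || ((\y.true) 4))
step 1: [let@0] (false || ((\y.true) 4))
step 2: [beta@1] (false || true)

Answer: beta at 1 : ((\y.true) 4)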